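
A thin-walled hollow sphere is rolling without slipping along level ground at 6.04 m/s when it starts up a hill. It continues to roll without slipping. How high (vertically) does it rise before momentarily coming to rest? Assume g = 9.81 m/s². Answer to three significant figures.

h ≈ 3.10 m

Here I = (2/3)MR², so the shape factor k = I/(MR²) = 2/3.
Pure rolling means v = ωR; then KE = ½Mv² + ½I(v/R)² = ½(1+k)Mv² = (5/6)Mv².
At the top the kinetic energy is zero, so (5/6)Mv₀² = Mgh.
Thus h = (1+k)v₀²/(2g) = 1.667 × 6.04² / (2 × 9.81) ≈ 3.10 m.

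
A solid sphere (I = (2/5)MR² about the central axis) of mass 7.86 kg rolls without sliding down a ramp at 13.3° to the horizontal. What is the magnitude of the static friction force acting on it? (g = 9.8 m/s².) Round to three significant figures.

f ≈ 5.06 N

With I = (2/5)MR², the ratio k = I/(MR²) is 0.4.
Along the incline Mg sinθ − f = Ma, and torque about the center fR = Iα = kMR²(a/R) gives f = kMa.
Combining, a = g sinθ/(1+k) and f = kMa = kMg sinθ/(1+k).
f = 0.4 × 7.86 × 9.8 × sin13.3° / 1.4 ≈ 5.06 N.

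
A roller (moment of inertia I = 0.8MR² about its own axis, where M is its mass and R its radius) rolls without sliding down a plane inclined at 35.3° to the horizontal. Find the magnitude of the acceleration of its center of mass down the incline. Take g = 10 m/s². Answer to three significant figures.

a ≈ 3.21 m/s²

The moment of inertia is 0.8MR², giving k ≡ I/(MR²) = 0.8.
Along the incline Mg sinθ − f = Ma, and torque about the center fR = Iα = kMR²(a/R) gives f = kMa.
Eliminating f: Mg sinθ = (1+k)Ma, so a = g sinθ/(1+k) = 10 × sin35.3° / 1.8 ≈ 3.21 m/s².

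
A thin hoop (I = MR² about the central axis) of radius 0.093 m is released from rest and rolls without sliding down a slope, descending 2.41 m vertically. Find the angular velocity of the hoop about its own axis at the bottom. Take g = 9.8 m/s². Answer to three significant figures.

ω ≈ 52.3 rad/s

For this body I = MR², i.e. k = I/(MR²) = 1.
Since it rolls without slipping, ω = v/R and KE = ½Mv² + ½Iω² = ½(1+k)Mv² = Mv².
Energy conservation Mgh = ½(1+k)Mv² gives v = √(2gh/(1+k)) = √(2 × 9.8 × 2.41 / 2) = 4.86 m/s.
The angular speed follows from ω = v/R = 4.86/0.093 ≈ 52.3 rad/s.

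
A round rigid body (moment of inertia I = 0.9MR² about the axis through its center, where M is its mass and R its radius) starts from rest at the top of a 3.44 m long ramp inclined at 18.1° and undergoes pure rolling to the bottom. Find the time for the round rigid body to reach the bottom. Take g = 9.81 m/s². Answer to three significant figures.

t ≈ 2.07 s

With I = 0.9MR², the ratio k = I/(MR²) is 0.9.
Along the incline Mg sinθ − f = Ma, and torque about the center fR = Iα = kMR²(a/R) gives f = kMa.
Hence a = g sinθ/(1+k) = 9.81×sin18.1°/1.9 = 1.604 m/s².
With constant a from rest, t = √(2L/a) = √(2·3.44/1.604) ≈ 2.07 s.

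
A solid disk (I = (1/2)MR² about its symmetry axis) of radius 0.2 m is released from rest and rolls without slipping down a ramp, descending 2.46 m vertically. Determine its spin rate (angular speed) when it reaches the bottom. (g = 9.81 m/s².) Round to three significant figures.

Here I = (1/2)MR², so the shape factor k = I/(MR²) = 0.5.
Pure rolling means v = ωR; then KE = ½Mv² + ½I(v/R)² = ½(1+k)Mv² = (3/4)Mv².
Energy conservation Mgh = ½(1+k)Mv² gives v = √(2gh/(1+k)) = √(2 × 9.81 × 2.46 / 1.5) = 5.672 m/s.
The angular speed follows from ω = v/R = 5.672/0.2 ≈ 28.4 rad/s.

ω ≈ 28.4 rad/s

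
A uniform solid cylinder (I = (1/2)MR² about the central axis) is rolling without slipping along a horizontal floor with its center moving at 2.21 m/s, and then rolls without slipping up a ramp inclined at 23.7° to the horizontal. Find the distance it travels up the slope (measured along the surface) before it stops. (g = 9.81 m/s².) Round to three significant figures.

With I = (1/2)MR², the ratio k = I/(MR²) is 0.5.
Since it rolls without slipping, ω = v/R and KE = ½Mv² + ½Iω² = ½(1+k)Mv² = (3/4)Mv².
Setting this equal to Mgh gives the vertical rise h = (1+k)v₀²/(2g) = 1.5×2.21²/(2×9.81) = 0.3734 m.
Along the incline, d = h/sinθ = 0.3734/sin23.7° ≈ 0.929 m.

d ≈ 0.929 m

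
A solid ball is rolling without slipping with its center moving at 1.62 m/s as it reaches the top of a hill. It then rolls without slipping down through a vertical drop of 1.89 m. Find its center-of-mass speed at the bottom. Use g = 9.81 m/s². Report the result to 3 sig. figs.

With I = (2/5)MR², the ratio k = I/(MR²) is 0.4.
Since it rolls without slipping, ω = v/R and KE = ½Mv² + ½Iω² = ½(1+k)Mv² = (7/10)Mv².
Energy conservation: (7/10)Mv₀² + Mgh = (7/10)Mv², so v² = v₀² + 2gh/(1+k).
v = √(1.62² + 2×9.81×1.89/1.4) = √29.11 ≈ 5.40 m/s.

v ≈ 5.40 m/s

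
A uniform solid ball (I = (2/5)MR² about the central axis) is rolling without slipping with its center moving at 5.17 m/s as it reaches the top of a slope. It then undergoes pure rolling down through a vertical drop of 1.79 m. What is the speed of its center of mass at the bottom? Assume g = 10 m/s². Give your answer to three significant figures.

v ≈ 7.23 m/s

The moment of inertia is (2/5)MR², giving k ≡ I/(MR²) = 0.4.
The rolling condition ω = v/R makes the rotational term ½I(v/R)² = ½kMv², so KE_total = ½(1+k)Mv² = (7/10)Mv².
Energy conservation: (7/10)Mv₀² + Mgh = (7/10)Mv², so v² = v₀² + 2gh/(1+k).
v = √(5.17² + 2×10×1.79/1.4) = √52.3 ≈ 7.23 m/s.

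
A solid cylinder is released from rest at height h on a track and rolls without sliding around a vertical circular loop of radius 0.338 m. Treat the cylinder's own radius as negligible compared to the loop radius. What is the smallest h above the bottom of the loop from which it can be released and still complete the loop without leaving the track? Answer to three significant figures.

h_min ≈ 0.930 m

The moment of inertia is (1/2)MR², giving k ≡ I/(MR²) = 0.5.
At the top, contact is just lost when gravity alone supplies the centripetal force: Mg = Mv_top²/r, i.e. v_top² = gr.
With ω = v/R, the kinetic energy at speed v is ½(1+k)Mv² = (3/4)Mv².
Energy conservation from release (height h) to the top (height 2r): Mgh = Mg(2r) + (3/4)M·gr.
Thus h_min = 2r + (1+k)r/2 = r(2 + 1.5/2) = 0.338 × 2.75 ≈ 0.930 m.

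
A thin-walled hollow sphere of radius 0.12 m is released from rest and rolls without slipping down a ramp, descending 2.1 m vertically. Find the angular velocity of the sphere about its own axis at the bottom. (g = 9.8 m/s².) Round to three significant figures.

With I = (2/3)MR², the ratio k = I/(MR²) is 2/3.
Rolling without slipping gives ω = v/R, so the total kinetic energy is ½Mv² + ½Iω² = ½(1+k)Mv² = (5/6)Mv².
Energy conservation Mgh = ½(1+k)Mv² gives v = √(2gh/(1+k)) = √(2 × 9.8 × 2.1 / 1.667) = 4.97 m/s.
Then ω = v/R = 4.97 / 0.12 ≈ 41.4 rad/s.

ω ≈ 41.4 rad/s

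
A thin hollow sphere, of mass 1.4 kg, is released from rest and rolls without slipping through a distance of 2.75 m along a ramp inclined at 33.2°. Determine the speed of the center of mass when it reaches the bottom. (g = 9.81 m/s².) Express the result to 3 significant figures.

Here I = (2/3)MR², so the shape factor k = I/(MR²) = 2/3.
Pure rolling means v = ωR; then KE = ½Mv² + ½I(v/R)² = ½(1+k)Mv² = (5/6)Mv².
The vertical drop is h = L sinθ = 2.75 × sin33.2° = 1.506 m.
Setting Mgh = (5/6)Mv² gives v = √(2gh/(1+k)) = √(2·9.81·1.506/1.667) ≈ 4.21 m/s.

v ≈ 4.21 m/s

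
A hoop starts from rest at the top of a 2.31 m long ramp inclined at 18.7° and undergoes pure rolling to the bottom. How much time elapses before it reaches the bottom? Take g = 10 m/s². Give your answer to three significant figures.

t ≈ 1.70 s

For this body I = MR², i.e. k = I/(MR²) = 1.
Translational: Mg sinθ − f = Ma. Rotational about the CM: fR = Iα = kMRa, so f = kMa.
Hence a = g sinθ/(1+k) = 10×sin18.7°/2 = 1.603 m/s².
Starting from rest, L = ½at², so t = √(2L/a) = √(2×2.31/1.603) ≈ 1.70 s.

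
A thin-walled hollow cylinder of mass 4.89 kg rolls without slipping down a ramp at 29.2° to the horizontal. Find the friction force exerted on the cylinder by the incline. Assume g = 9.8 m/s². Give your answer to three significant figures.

With I = MR², the ratio k = I/(MR²) is 1.
Along the incline Mg sinθ − f = Ma, and torque about the center fR = Iα = kMR²(a/R) gives f = kMa.
Combining, a = g sinθ/(1+k) and f = kMa = kMg sinθ/(1+k).
f = 1 × 4.89 × 9.8 × sin29.2° / 2 ≈ 11.7 N.

f ≈ 11.7 N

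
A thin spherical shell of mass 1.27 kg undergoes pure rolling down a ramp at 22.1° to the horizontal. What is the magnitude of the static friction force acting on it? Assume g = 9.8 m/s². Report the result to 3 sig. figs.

The moment of inertia is (2/3)MR², giving k ≡ I/(MR²) = 2/3.
Newton's second law down the slope: Mg sinθ − f = Ma. The torque equation fR = Iα (with α = a/R) gives f = kMa.
Combining, a = g sinθ/(1+k) and f = kMa = kMg sinθ/(1+k).
f = (2/3) × 1.27 × 9.8 × sin22.1° / 1.667 ≈ 1.87 N.

f ≈ 1.87 N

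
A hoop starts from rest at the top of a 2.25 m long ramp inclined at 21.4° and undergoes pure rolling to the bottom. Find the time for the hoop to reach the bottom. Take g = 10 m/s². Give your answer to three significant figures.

t ≈ 1.57 s

With I = MR², the ratio k = I/(MR²) is 1.
Newton's second law down the slope: Mg sinθ − f = Ma. The torque equation fR = Iα (with α = a/R) gives f = kMa.
Hence a = g sinθ/(1+k) = 10×sin21.4°/2 = 1.824 m/s².
With constant a from rest, t = √(2L/a) = √(2·2.25/1.824) ≈ 1.57 s.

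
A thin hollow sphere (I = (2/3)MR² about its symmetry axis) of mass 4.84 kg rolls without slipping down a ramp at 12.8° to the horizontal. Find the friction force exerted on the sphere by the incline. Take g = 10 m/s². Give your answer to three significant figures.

With I = (2/3)MR², the ratio k = I/(MR²) is 2/3.
Newton's second law down the slope: Mg sinθ − f = Ma. The torque equation fR = Iα (with α = a/R) gives f = kMa.
Combining, a = g sinθ/(1+k) and f = kMa = kMg sinθ/(1+k).
f = (2/3) × 4.84 × 10 × sin12.8° / 1.667 ≈ 4.29 N.

f ≈ 4.29 N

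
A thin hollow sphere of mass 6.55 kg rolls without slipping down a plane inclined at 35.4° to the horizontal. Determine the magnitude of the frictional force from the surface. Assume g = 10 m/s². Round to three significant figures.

f ≈ 15.2 N

The moment of inertia is (2/3)MR², giving k ≡ I/(MR²) = 2/3.
Translational: Mg sinθ − f = Ma. Rotational about the CM: fR = Iα = kMRa, so f = kMa.
Combining, a = g sinθ/(1+k) and f = kMa = kMg sinθ/(1+k).
f = (2/3) × 6.55 × 10 × sin35.4° / 1.667 ≈ 15.2 N.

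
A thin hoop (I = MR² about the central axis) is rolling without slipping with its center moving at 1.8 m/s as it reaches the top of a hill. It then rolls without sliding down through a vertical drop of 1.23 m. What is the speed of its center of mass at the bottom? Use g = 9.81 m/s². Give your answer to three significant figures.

v ≈ 3.91 m/s

With I = MR², the ratio k = I/(MR²) is 1.
Rolling without slipping gives ω = v/R, so the total kinetic energy is ½Mv² + ½Iω² = ½(1+k)Mv² = Mv².
Conserving energy between top and bottom: Mv² = Mv₀² + Mgh, hence v² = v₀² + 2gh/(1+k).
v = √(1.8² + 2×9.81×1.23/2) = √15.31 ≈ 3.91 m/s.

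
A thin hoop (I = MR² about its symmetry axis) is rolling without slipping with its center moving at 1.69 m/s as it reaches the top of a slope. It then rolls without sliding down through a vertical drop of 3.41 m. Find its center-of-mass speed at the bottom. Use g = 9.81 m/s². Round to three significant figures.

For this body I = MR², i.e. k = I/(MR²) = 1.
Pure rolling means v = ωR; then KE = ½Mv² + ½I(v/R)² = ½(1+k)Mv² = Mv².
Energy conservation: Mv₀² + Mgh = Mv², so v² = v₀² + 2gh/(1+k).
v = √(1.69² + 2×9.81×3.41/2) = √36.31 ≈ 6.03 m/s.

v ≈ 6.03 m/s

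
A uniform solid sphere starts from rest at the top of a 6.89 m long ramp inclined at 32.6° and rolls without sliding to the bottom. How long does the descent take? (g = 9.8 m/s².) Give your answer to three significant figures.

t ≈ 1.91 s

With I = (2/5)MR², the ratio k = I/(MR²) is 0.4.
Translational: Mg sinθ − f = Ma. Rotational about the CM: fR = Iα = kMRa, so f = kMa.
Hence a = g sinθ/(1+k) = 9.8×sin32.6°/1.4 = 3.771 m/s².
Starting from rest, L = ½at², so t = √(2L/a) = √(2×6.89/3.771) ≈ 1.91 s.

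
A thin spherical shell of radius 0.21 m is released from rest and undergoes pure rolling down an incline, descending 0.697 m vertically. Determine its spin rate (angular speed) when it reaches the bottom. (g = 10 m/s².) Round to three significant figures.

ω ≈ 13.8 rad/s

The moment of inertia is (2/3)MR², giving k ≡ I/(MR²) = 2/3.
Rolling without slipping gives ω = v/R, so the total kinetic energy is ½Mv² + ½Iω² = ½(1+k)Mv² = (5/6)Mv².
Energy conservation Mgh = ½(1+k)Mv² gives v = √(2gh/(1+k)) = √(2 × 10 × 0.697 / 1.667) = 2.892 m/s.
The angular speed follows from ω = v/R = 2.892/0.21 ≈ 13.8 rad/s.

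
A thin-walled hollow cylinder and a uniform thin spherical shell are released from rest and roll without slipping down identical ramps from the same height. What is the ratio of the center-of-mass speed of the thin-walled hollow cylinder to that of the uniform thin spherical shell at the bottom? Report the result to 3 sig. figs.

v_ratio ≈ 0.913

Each satisfies Mgh = ½(1+k)Mv² with k = I/(MR²), so v ∝ 1/√(1+k).
For the thin-walled hollow cylinder k = 1; for the uniform thin spherical shell k = 2/3.
v₁/v₂ = √((1+k₂)/(1+k₁)) = √(1.667/2) ≈ 0.913.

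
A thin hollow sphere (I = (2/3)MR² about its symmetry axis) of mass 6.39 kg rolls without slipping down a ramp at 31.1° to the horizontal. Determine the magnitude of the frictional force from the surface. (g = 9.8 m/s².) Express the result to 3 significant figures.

f ≈ 12.9 N

With I = (2/3)MR², the ratio k = I/(MR²) is 2/3.
Along the incline Mg sinθ − f = Ma, and torque about the center fR = Iα = kMR²(a/R) gives f = kMa.
Combining, a = g sinθ/(1+k) and f = kMa = kMg sinθ/(1+k).
f = (2/3) × 6.39 × 9.8 × sin31.1° / 1.667 ≈ 12.9 N.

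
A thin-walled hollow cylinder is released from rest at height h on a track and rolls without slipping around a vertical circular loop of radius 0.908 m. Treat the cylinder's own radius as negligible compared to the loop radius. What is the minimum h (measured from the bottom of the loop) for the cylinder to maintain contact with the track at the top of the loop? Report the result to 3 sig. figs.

h_min ≈ 2.72 m

For this body I = MR², i.e. k = I/(MR²) = 1.
At the top, contact is just lost when gravity alone supplies the centripetal force: Mg = Mv_top²/r, i.e. v_top² = gr.
With ω = v/R, the kinetic energy at speed v is ½(1+k)Mv² = Mv².
Energy conservation from release (height h) to the top (height 2r): Mgh = Mg(2r) + M·gr.
Thus h_min = 2r + (1+k)r/2 = r(2 + 2/2) = 0.908 × 3 ≈ 2.72 m.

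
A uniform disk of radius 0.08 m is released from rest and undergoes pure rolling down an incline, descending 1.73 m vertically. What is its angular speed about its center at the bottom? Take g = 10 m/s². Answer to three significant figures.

ω ≈ 60.0 rad/s

For this body I = (1/2)MR², i.e. k = I/(MR²) = 0.5.
Pure rolling means v = ωR; then KE = ½Mv² + ½I(v/R)² = ½(1+k)Mv² = (3/4)Mv².
Energy conservation Mgh = ½(1+k)Mv² gives v = √(2gh/(1+k)) = √(2 × 10 × 1.73 / 1.5) = 4.803 m/s.
The angular speed follows from ω = v/R = 4.803/0.08 ≈ 60.0 rad/s.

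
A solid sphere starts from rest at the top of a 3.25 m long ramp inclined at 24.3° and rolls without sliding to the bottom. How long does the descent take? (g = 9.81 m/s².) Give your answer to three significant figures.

t ≈ 1.50 s

With I = (2/5)MR², the ratio k = I/(MR²) is 0.4.
Translational: Mg sinθ − f = Ma. Rotational about the CM: fR = Iα = kMRa, so f = kMa.
Hence a = g sinθ/(1+k) = 9.81×sin24.3°/1.4 = 2.884 m/s².
Starting from rest, L = ½at², so t = √(2L/a) = √(2×3.25/2.884) ≈ 1.50 s.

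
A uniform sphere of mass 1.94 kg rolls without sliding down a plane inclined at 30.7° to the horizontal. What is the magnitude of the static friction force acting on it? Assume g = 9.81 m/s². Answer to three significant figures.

With I = (2/5)MR², the ratio k = I/(MR²) is 0.4.
Along the incline Mg sinθ − f = Ma, and torque about the center fR = Iα = kMR²(a/R) gives f = kMa.
Combining, a = g sinθ/(1+k) and f = kMa = kMg sinθ/(1+k).
f = 0.4 × 1.94 × 9.81 × sin30.7° / 1.4 ≈ 2.78 N.

f ≈ 2.78 N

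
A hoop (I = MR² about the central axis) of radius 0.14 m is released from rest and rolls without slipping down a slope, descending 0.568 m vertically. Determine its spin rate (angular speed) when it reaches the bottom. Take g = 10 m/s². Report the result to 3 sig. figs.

For this body I = MR², i.e. k = I/(MR²) = 1.
Rolling without slipping gives ω = v/R, so the total kinetic energy is ½Mv² + ½Iω² = ½(1+k)Mv² = Mv².
Energy conservation Mgh = ½(1+k)Mv² gives v = √(2gh/(1+k)) = √(2 × 10 × 0.568 / 2) = 2.383 m/s.
The angular speed follows from ω = v/R = 2.383/0.14 ≈ 17.0 rad/s.

ω ≈ 17.0 rad/s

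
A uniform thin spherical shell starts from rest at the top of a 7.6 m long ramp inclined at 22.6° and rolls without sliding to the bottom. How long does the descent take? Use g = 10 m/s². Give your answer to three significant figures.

t ≈ 2.57 s

Here I = (2/3)MR², so the shape factor k = I/(MR²) = 2/3.
Along the incline Mg sinθ − f = Ma, and torque about the center fR = Iα = kMR²(a/R) gives f = kMa.
Hence a = g sinθ/(1+k) = 10×sin22.6°/1.667 = 2.306 m/s².
Starting from rest, L = ½at², so t = √(2L/a) = √(2×7.6/2.306) ≈ 2.57 s.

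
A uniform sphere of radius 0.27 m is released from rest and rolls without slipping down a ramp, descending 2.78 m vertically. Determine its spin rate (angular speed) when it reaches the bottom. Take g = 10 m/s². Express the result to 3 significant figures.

ω ≈ 23.3 rad/s

For this body I = (2/5)MR², i.e. k = I/(MR²) = 0.4.
The rolling condition ω = v/R makes the rotational term ½I(v/R)² = ½kMv², so KE_total = ½(1+k)Mv² = (7/10)Mv².
Energy conservation Mgh = ½(1+k)Mv² gives v = √(2gh/(1+k)) = √(2 × 10 × 2.78 / 1.4) = 6.302 m/s.
Then ω = v/R = 6.302 / 0.27 ≈ 23.3 rad/s.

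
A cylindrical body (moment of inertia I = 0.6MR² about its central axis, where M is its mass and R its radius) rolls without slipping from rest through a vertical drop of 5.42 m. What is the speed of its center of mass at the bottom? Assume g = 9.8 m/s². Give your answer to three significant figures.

With I = 0.6MR², the ratio k = I/(MR²) is 0.6.
Pure rolling means v = ωR; then KE = ½Mv² + ½I(v/R)² = ½(1+k)Mv² = (4/5)Mv².
Energy conservation: Mgh = (4/5)Mv², so v = √(2gh/(1+k)) = √(2 × 9.8 × 5.42 / 1.6) ≈ 8.15 m/s.

v ≈ 8.15 m/s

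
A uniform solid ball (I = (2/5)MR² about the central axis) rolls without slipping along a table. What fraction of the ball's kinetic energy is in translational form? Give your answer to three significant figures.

fraction ≈ 0.714

With I = (2/5)MR², the ratio k = I/(MR²) is 0.4.
With ω = v/R, KE_trans = ½Mv² and KE_rot = ½Iω² = ½kMv², so KE_total = ½(1+k)Mv².
The translational fraction is therefore 1/(1+k) = 1/1.4 ≈ 0.714.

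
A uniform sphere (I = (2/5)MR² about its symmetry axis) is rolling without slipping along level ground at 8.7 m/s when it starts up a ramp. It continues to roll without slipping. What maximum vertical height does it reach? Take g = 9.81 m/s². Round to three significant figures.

h ≈ 5.40 m

The moment of inertia is (2/5)MR², giving k ≡ I/(MR²) = 0.4.
Since it rolls without slipping, ω = v/R and KE = ½Mv² + ½Iω² = ½(1+k)Mv² = (7/10)Mv².
All of this converts to potential energy at the highest point: (7/10)Mv₀² = Mgh.
Thus h = (1+k)v₀²/(2g) = 1.4 × 8.7² / (2 × 9.81) ≈ 5.40 m.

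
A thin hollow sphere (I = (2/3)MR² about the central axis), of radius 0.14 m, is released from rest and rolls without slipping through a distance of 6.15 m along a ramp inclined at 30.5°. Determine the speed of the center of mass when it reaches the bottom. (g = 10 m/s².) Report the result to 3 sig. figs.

Here I = (2/3)MR², so the shape factor k = I/(MR²) = 2/3.
Pure rolling means v = ωR; then KE = ½Mv² + ½I(v/R)² = ½(1+k)Mv² = (5/6)Mv².
The vertical drop is h = L sinθ = 6.15 × sin30.5° = 3.121 m.
Energy conservation: Mgh = (5/6)Mv², so v = √(2gh/(1+k)) = √(2 × 10 × 3.121 / 1.667) ≈ 6.12 m/s.

v ≈ 6.12 m/s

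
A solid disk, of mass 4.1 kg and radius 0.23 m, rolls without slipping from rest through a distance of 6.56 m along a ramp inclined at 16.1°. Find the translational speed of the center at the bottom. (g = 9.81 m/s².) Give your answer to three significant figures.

The moment of inertia is (1/2)MR², giving k ≡ I/(MR²) = 0.5.
Pure rolling means v = ωR; then KE = ½Mv² + ½I(v/R)² = ½(1+k)Mv² = (3/4)Mv².
The vertical drop is h = L sinθ = 6.56 × sin16.1° = 1.819 m.
Energy conservation: Mgh = (3/4)Mv², so v = √(2gh/(1+k)) = √(2 × 9.81 × 1.819 / 1.5) ≈ 4.88 m/s.

v ≈ 4.88 m/s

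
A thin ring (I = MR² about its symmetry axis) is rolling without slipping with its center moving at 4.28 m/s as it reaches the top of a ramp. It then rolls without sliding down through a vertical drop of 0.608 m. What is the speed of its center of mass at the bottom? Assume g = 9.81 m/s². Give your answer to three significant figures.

v ≈ 4.93 m/s

With I = MR², the ratio k = I/(MR²) is 1.
Pure rolling means v = ωR; then KE = ½Mv² + ½I(v/R)² = ½(1+k)Mv² = Mv².
Energy conservation: Mv₀² + Mgh = Mv², so v² = v₀² + 2gh/(1+k).
v = √(4.28² + 2×9.81×0.608/2) = √24.28 ≈ 4.93 m/s.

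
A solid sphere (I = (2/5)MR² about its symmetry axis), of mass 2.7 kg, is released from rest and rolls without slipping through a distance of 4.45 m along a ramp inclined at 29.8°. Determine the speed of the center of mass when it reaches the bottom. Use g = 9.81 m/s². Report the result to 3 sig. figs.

Here I = (2/5)MR², so the shape factor k = I/(MR²) = 0.4.
Pure rolling means v = ωR; then KE = ½Mv² + ½I(v/R)² = ½(1+k)Mv² = (7/10)Mv².
The vertical drop is h = L sinθ = 4.45 × sin29.8° = 2.212 m.
Setting Mgh = (7/10)Mv² gives v = √(2gh/(1+k)) = √(2·9.81·2.212/1.4) ≈ 5.57 m/s.

v ≈ 5.57 m/s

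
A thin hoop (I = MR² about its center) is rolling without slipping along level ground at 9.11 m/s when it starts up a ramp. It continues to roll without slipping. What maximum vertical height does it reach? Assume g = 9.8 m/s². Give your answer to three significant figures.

For this body I = MR², i.e. k = I/(MR²) = 1.
Rolling without slipping gives ω = v/R, so the total kinetic energy is ½Mv² + ½Iω² = ½(1+k)Mv² = Mv².
All of this converts to potential energy at the highest point: Mv₀² = Mgh.
Thus h = (1+k)v₀²/(2g) = 2 × 9.11² / (2 × 9.8) ≈ 8.47 m.

h ≈ 8.47 m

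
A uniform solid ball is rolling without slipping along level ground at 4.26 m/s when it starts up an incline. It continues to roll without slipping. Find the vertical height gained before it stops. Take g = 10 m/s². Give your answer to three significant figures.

h ≈ 1.27 m

The moment of inertia is (2/5)MR², giving k ≡ I/(MR²) = 0.4.
Rolling without slipping gives ω = v/R, so the total kinetic energy is ½Mv² + ½Iω² = ½(1+k)Mv² = (7/10)Mv².
At the top the kinetic energy is zero, so (7/10)Mv₀² = Mgh.
Thus h = (1+k)v₀²/(2g) = 1.4 × 4.26² / (2 × 10) ≈ 1.27 m.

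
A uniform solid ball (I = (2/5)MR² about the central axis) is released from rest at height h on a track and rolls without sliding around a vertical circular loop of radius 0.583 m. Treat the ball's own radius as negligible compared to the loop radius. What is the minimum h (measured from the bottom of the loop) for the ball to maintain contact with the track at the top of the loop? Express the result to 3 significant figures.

h_min ≈ 1.57 m

The moment of inertia is (2/5)MR², giving k ≡ I/(MR²) = 0.4.
At the top of the loop, the minimum-contact condition is Mg = Mv_top²/r, so v_top² = gr.
With ω = v/R, the kinetic energy at speed v is ½(1+k)Mv² = (7/10)Mv².
Energy conservation from release (height h) to the top (height 2r): Mgh = Mg(2r) + (7/10)M·gr.
Thus h_min = 2r + (1+k)r/2 = r(2 + 1.4/2) = 0.583 × 2.7 ≈ 1.57 m.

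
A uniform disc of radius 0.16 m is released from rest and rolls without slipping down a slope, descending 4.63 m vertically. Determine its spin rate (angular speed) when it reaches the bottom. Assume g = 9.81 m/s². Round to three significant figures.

For this body I = (1/2)MR², i.e. k = I/(MR²) = 0.5.
Since it rolls without slipping, ω = v/R and KE = ½Mv² + ½Iω² = ½(1+k)Mv² = (3/4)Mv².
Energy conservation Mgh = ½(1+k)Mv² gives v = √(2gh/(1+k)) = √(2 × 9.81 × 4.63 / 1.5) = 7.782 m/s.
The angular speed follows from ω = v/R = 7.782/0.16 ≈ 48.6 rad/s.

ω ≈ 48.6 rad/s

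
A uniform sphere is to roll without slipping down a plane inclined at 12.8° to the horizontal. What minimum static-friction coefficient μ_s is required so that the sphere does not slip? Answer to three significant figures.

μ_min ≈ 0.0649

Here I = (2/5)MR², so the shape factor k = I/(MR²) = 0.4.
Newton's second law down the slope: Mg sinθ − f = Ma. The torque equation fR = Iα (with α = a/R) gives f = kMa.
These give a = g sinθ/(1+k) and the required friction f = kMg sinθ/(1+k).
With N = Mg cosθ, the no-slip condition f ≤ μN gives μ_min = f/N = k tanθ/(1+k).
μ_min = 0.4 × tan12.8° / 1.4 ≈ 0.0649.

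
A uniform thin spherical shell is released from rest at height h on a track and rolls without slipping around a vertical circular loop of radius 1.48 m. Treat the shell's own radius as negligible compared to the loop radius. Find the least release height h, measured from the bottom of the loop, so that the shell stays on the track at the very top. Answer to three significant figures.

The moment of inertia is (2/3)MR², giving k ≡ I/(MR²) = 2/3.
At the top of the loop, the minimum-contact condition is Mg = Mv_top²/r, so v_top² = gr.
With ω = v/R, the kinetic energy at speed v is ½(1+k)Mv² = (5/6)Mv².
Energy conservation from release (height h) to the top (height 2r): Mgh = Mg(2r) + (5/6)M·gr.
Thus h_min = 2r + (1+k)r/2 = r(2 + 1.667/2) = 1.48 × 2.833 ≈ 4.19 m.

h_min ≈ 4.19 m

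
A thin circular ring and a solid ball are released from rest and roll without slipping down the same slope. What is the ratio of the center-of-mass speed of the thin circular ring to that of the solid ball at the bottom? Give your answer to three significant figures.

Each satisfies Mgh = ½(1+k)Mv² with k = I/(MR²), so v ∝ 1/√(1+k).
For the thin circular ring k = 1; for the solid ball k = 0.4.
v₁/v₂ = √((1+k₂)/(1+k₁)) = √(1.4/2) ≈ 0.837.

v_ratio ≈ 0.837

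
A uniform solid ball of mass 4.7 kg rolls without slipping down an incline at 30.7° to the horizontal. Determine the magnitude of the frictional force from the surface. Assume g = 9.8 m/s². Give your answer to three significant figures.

f ≈ 6.72 N

Here I = (2/5)MR², so the shape factor k = I/(MR²) = 0.4.
Newton's second law down the slope: Mg sinθ − f = Ma. The torque equation fR = Iα (with α = a/R) gives f = kMa.
Combining, a = g sinθ/(1+k) and f = kMa = kMg sinθ/(1+k).
f = 0.4 × 4.7 × 9.8 × sin30.7° / 1.4 ≈ 6.72 N.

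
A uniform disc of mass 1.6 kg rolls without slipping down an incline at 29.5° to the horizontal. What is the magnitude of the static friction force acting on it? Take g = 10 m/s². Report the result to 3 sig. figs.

The moment of inertia is (1/2)MR², giving k ≡ I/(MR²) = 0.5.
Translational: Mg sinθ − f = Ma. Rotational about the CM: fR = Iα = kMRa, so f = kMa.
Combining, a = g sinθ/(1+k) and f = kMa = kMg sinθ/(1+k).
f = 0.5 × 1.6 × 10 × sin29.5° / 1.5 ≈ 2.63 N.

f ≈ 2.63 N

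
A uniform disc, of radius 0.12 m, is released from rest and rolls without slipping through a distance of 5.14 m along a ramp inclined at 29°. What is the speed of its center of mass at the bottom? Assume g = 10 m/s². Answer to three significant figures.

For this body I = (1/2)MR², i.e. k = I/(MR²) = 0.5.
Rolling without slipping gives ω = v/R, so the total kinetic energy is ½Mv² + ½Iω² = ½(1+k)Mv² = (3/4)Mv².
The vertical drop is h = L sinθ = 5.14 × sin29° = 2.492 m.
Setting Mgh = (3/4)Mv² gives v = √(2gh/(1+k)) = √(2·10·2.492/1.5) ≈ 5.76 m/s.

v ≈ 5.76 m/s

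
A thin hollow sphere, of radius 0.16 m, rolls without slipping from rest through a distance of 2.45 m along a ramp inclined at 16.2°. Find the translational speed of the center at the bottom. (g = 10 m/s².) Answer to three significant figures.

For this body I = (2/3)MR², i.e. k = I/(MR²) = 2/3.
Pure rolling means v = ωR; then KE = ½Mv² + ½I(v/R)² = ½(1+k)Mv² = (5/6)Mv².
The vertical drop is h = L sinθ = 2.45 × sin16.2° = 0.6835 m.
Energy conservation: Mgh = (5/6)Mv², so v = √(2gh/(1+k)) = √(2 × 10 × 0.6835 / 1.667) ≈ 2.86 m/s.

v ≈ 2.86 m/s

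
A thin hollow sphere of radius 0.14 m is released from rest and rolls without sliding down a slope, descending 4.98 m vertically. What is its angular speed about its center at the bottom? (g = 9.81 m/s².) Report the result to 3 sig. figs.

The moment of inertia is (2/3)MR², giving k ≡ I/(MR²) = 2/3.
Since it rolls without slipping, ω = v/R and KE = ½Mv² + ½Iω² = ½(1+k)Mv² = (5/6)Mv².
Energy conservation Mgh = ½(1+k)Mv² gives v = √(2gh/(1+k)) = √(2 × 9.81 × 4.98 / 1.667) = 7.657 m/s.
The angular speed follows from ω = v/R = 7.657/0.14 ≈ 54.7 rad/s.

ω ≈ 54.7 rad/s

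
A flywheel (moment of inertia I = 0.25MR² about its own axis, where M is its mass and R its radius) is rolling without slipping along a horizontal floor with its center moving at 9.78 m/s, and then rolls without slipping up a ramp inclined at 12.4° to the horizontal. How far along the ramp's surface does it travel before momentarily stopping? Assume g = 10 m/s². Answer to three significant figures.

d ≈ 27.8 m

Here I = 0.25MR², so the shape factor k = I/(MR²) = 0.25.
The rolling condition ω = v/R makes the rotational term ½I(v/R)² = ½kMv², so KE_total = ½(1+k)Mv² = (5/8)Mv².
Setting this equal to Mgh gives the vertical rise h = (1+k)v₀²/(2g) = 1.25×9.78²/(2×10) = 5.978 m.
Along the incline, d = h/sinθ = 5.978/sin12.4° ≈ 27.8 m.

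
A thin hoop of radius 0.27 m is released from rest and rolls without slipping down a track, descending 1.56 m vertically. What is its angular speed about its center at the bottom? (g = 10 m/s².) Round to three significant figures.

ω ≈ 14.6 rad/s

The moment of inertia is MR², giving k ≡ I/(MR²) = 1.
Pure rolling means v = ωR; then KE = ½Mv² + ½I(v/R)² = ½(1+k)Mv² = Mv².
Energy conservation Mgh = ½(1+k)Mv² gives v = √(2gh/(1+k)) = √(2 × 10 × 1.56 / 2) = 3.95 m/s.
Then ω = v/R = 3.95 / 0.27 ≈ 14.6 rad/s.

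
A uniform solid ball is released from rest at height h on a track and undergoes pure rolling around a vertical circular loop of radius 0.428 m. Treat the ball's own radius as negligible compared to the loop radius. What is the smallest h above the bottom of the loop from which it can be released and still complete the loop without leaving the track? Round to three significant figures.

h_min ≈ 1.16 m

With I = (2/5)MR², the ratio k = I/(MR²) is 0.4.
At the top of the loop, the minimum-contact condition is Mg = Mv_top²/r, so v_top² = gr.
With ω = v/R, the kinetic energy at speed v is ½(1+k)Mv² = (7/10)Mv².
Energy conservation from release (height h) to the top (height 2r): Mgh = Mg(2r) + (7/10)M·gr.
Thus h_min = 2r + (1+k)r/2 = r(2 + 1.4/2) = 0.428 × 2.7 ≈ 1.16 m.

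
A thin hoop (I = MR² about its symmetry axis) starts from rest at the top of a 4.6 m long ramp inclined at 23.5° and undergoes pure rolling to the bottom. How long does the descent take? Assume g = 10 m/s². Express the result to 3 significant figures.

Here I = MR², so the shape factor k = I/(MR²) = 1.
Along the incline Mg sinθ − f = Ma, and torque about the center fR = Iα = kMR²(a/R) gives f = kMa.
Hence a = g sinθ/(1+k) = 10×sin23.5°/2 = 1.994 m/s².
With constant a from rest, t = √(2L/a) = √(2·4.6/1.994) ≈ 2.15 s.

t ≈ 2.15 s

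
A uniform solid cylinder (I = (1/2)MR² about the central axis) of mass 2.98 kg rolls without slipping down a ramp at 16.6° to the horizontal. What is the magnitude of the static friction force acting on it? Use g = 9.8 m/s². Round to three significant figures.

With I = (1/2)MR², the ratio k = I/(MR²) is 0.5.
Translational: Mg sinθ − f = Ma. Rotational about the CM: fR = Iα = kMRa, so f = kMa.
Combining, a = g sinθ/(1+k) and f = kMa = kMg sinθ/(1+k).
f = 0.5 × 2.98 × 9.8 × sin16.6° / 1.5 ≈ 2.78 N.

f ≈ 2.78 N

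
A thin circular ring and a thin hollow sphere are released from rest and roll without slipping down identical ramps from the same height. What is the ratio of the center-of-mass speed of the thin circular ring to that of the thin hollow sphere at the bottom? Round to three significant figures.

Each satisfies Mgh = ½(1+k)Mv² with k = I/(MR²), so v ∝ 1/√(1+k).
For the thin circular ring k = 1; for the thin hollow sphere k = 2/3.
v₁/v₂ = √((1+k₂)/(1+k₁)) = √(1.667/2) ≈ 0.913.

v_ratio ≈ 0.913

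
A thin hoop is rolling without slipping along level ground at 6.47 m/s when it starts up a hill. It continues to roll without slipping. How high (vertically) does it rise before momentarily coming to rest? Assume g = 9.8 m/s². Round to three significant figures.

Here I = MR², so the shape factor k = I/(MR²) = 1.
The rolling condition ω = v/R makes the rotational term ½I(v/R)² = ½kMv², so KE_total = ½(1+k)Mv² = Mv².
All of this converts to potential energy at the highest point: Mv₀² = Mgh.
Thus h = (1+k)v₀²/(2g) = 2 × 6.47² / (2 × 9.8) ≈ 4.27 m.

h ≈ 4.27 m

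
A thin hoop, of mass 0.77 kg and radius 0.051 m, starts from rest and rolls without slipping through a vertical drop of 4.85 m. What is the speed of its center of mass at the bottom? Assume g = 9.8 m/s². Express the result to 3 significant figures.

With I = MR², the ratio k = I/(MR²) is 1.
Rolling without slipping gives ω = v/R, so the total kinetic energy is ½Mv² + ½Iω² = ½(1+k)Mv² = Mv².
Energy conservation: Mgh = Mv², so v = √(2gh/(1+k)) = √(2 × 9.8 × 4.85 / 2) ≈ 6.89 m/s.

v ≈ 6.89 m/s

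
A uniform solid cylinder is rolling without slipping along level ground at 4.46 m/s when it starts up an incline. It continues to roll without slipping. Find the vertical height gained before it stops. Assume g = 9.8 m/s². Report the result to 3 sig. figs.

Here I = (1/2)MR², so the shape factor k = I/(MR²) = 0.5.
Since it rolls without slipping, ω = v/R and KE = ½Mv² + ½Iω² = ½(1+k)Mv² = (3/4)Mv².
At the top the kinetic energy is zero, so (3/4)Mv₀² = Mgh.
Thus h = (1+k)v₀²/(2g) = 1.5 × 4.46² / (2 × 9.8) ≈ 1.52 m.

h ≈ 1.52 m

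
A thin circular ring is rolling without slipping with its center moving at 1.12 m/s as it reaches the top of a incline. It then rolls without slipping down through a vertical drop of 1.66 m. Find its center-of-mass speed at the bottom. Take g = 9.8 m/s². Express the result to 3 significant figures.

With I = MR², the ratio k = I/(MR²) is 1.
Since it rolls without slipping, ω = v/R and KE = ½Mv² + ½Iω² = ½(1+k)Mv² = Mv².
Conserving energy between top and bottom: Mv² = Mv₀² + Mgh, hence v² = v₀² + 2gh/(1+k).
v = √(1.12² + 2×9.8×1.66/2) = √17.52 ≈ 4.19 m/s.

v ≈ 4.19 m/s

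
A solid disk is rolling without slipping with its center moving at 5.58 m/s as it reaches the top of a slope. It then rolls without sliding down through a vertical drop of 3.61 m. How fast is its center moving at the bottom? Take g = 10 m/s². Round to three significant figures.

For this body I = (1/2)MR², i.e. k = I/(MR²) = 0.5.
Rolling without slipping gives ω = v/R, so the total kinetic energy is ½Mv² + ½Iω² = ½(1+k)Mv² = (3/4)Mv².
Conserving energy between top and bottom: (3/4)Mv² = (3/4)Mv₀² + Mgh, hence v² = v₀² + 2gh/(1+k).
v = √(5.58² + 2×10×3.61/1.5) = √79.27 ≈ 8.90 m/s.

v ≈ 8.90 m/s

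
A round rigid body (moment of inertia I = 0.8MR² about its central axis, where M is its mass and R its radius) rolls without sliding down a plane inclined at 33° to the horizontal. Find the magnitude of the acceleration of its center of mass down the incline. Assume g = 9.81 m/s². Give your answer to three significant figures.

a ≈ 2.97 m/s²

For this body I = 0.8MR², i.e. k = I/(MR²) = 0.8.
Newton's second law down the slope: Mg sinθ − f = Ma. The torque equation fR = Iα (with α = a/R) gives f = kMa.
Eliminating f: Mg sinθ = (1+k)Ma, so a = g sinθ/(1+k) = 9.81 × sin33° / 1.8 ≈ 2.97 m/s².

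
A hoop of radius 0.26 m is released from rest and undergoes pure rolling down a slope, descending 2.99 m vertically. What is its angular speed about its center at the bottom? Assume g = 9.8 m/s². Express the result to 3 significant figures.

With I = MR², the ratio k = I/(MR²) is 1.
Rolling without slipping gives ω = v/R, so the total kinetic energy is ½Mv² + ½Iω² = ½(1+k)Mv² = Mv².
Energy conservation Mgh = ½(1+k)Mv² gives v = √(2gh/(1+k)) = √(2 × 9.8 × 2.99 / 2) = 5.413 m/s.
Then ω = v/R = 5.413 / 0.26 ≈ 20.8 rad/s.

ω ≈ 20.8 rad/s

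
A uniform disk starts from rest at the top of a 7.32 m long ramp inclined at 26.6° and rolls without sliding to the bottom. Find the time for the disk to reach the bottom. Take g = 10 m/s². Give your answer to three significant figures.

t ≈ 2.21 s

Here I = (1/2)MR², so the shape factor k = I/(MR²) = 0.5.
Translational: Mg sinθ − f = Ma. Rotational about the CM: fR = Iα = kMRa, so f = kMa.
Hence a = g sinθ/(1+k) = 10×sin26.6°/1.5 = 2.985 m/s².
Starting from rest, L = ½at², so t = √(2L/a) = √(2×7.32/2.985) ≈ 2.21 s.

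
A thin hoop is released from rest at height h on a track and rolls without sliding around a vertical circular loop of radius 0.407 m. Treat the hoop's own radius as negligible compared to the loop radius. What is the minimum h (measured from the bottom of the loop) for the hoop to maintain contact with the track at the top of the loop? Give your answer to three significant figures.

h_min ≈ 1.22 m

Here I = MR², so the shape factor k = I/(MR²) = 1.
At the top, contact is just lost when gravity alone supplies the centripetal force: Mg = Mv_top²/r, i.e. v_top² = gr.
With ω = v/R, the kinetic energy at speed v is ½(1+k)Mv² = Mv².
Energy conservation from release (height h) to the top (height 2r): Mgh = Mg(2r) + M·gr.
Thus h_min = 2r + (1+k)r/2 = r(2 + 2/2) = 0.407 × 3 ≈ 1.22 m.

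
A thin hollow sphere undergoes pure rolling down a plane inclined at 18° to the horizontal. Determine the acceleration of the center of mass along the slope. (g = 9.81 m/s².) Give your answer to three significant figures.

Here I = (2/3)MR², so the shape factor k = I/(MR²) = 2/3.
Along the incline Mg sinθ − f = Ma, and torque about the center fR = Iα = kMR²(a/R) gives f = kMa.
Eliminating f: Mg sinθ = (1+k)Ma, so a = g sinθ/(1+k) = 9.81 × sin18° / 1.667 ≈ 1.82 m/s².

a ≈ 1.82 m/s²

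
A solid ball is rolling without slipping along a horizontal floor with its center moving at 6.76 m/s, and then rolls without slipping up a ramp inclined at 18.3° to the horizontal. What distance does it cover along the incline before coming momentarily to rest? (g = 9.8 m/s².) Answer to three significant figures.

With I = (2/5)MR², the ratio k = I/(MR²) is 0.4.
Rolling without slipping gives ω = v/R, so the total kinetic energy is ½Mv² + ½Iω² = ½(1+k)Mv² = (7/10)Mv².
Setting this equal to Mgh gives the vertical rise h = (1+k)v₀²/(2g) = 1.4×6.76²/(2×9.8) = 3.264 m.
Along the incline, d = h/sinθ = 3.264/sin18.3° ≈ 10.4 m.

d ≈ 10.4 m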